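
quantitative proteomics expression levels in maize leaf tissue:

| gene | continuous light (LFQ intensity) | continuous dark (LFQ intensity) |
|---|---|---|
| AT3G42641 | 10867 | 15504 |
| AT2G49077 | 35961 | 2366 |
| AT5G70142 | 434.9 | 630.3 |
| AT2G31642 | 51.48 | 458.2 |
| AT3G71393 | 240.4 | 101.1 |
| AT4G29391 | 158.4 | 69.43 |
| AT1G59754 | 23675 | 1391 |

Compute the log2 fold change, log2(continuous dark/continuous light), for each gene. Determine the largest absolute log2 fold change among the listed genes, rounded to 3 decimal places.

4.089

log2(15504/10867) = 0.513  (AT3G42641)
log2(2366/35961) = -3.926  (AT2G49077)
log2(630.3/434.9) = 0.535  (AT5G70142)
log2(458.2/51.48) = 3.154  (AT2G31642)
log2(101.1/240.4) = -1.250  (AT3G71393)
log2(69.43/158.4) = -1.190  (AT4G29391)
log2(1391/23675) = -4.089  (AT1G59754)
The largest magnitude belongs to AT1G59754.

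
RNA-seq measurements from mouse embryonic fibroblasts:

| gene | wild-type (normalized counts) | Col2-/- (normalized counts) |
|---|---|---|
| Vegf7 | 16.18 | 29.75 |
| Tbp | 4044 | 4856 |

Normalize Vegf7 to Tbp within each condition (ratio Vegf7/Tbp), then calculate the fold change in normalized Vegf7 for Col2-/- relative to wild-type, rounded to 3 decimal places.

Vegf7/Tbp (wild-type) = 16.18 / 4044 = 0.004001
Vegf7/Tbp (Col2-/-) = 29.75 / 4856 = 0.0061264
Fold change = 0.0061264 / 0.004001 = 1.5312

1.531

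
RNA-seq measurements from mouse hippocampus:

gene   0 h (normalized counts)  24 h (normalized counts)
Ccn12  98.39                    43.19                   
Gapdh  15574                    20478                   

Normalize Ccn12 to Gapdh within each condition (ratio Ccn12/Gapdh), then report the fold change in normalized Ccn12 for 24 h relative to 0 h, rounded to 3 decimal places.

Ccn12/Gapdh (0 h) = 98.39 / 15574 = 0.0063176
Ccn12/Gapdh (24 h) = 43.19 / 20478 = 0.0021091
Fold change = 0.0021091 / 0.0063176 = 0.3338

0.334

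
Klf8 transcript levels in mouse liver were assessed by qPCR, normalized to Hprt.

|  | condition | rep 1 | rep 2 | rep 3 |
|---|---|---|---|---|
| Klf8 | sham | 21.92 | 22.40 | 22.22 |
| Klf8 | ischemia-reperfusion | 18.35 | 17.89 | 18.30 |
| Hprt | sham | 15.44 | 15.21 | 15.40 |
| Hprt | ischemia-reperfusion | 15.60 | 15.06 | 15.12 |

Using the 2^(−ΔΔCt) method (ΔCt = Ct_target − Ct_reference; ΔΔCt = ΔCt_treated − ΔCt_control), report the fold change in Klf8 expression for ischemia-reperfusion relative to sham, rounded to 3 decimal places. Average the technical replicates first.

15.032

Mean Ct: Klf8 sham 22.180; Klf8 ischemia-reperfusion 18.180; Hprt sham 15.350; Hprt ischemia-reperfusion 15.260
ΔCt(sham) = 22.180 − 15.350 = 6.830
ΔCt(ischemia-reperfusion) = 18.180 − 15.260 = 2.920
ΔΔCt = 2.920 − 6.830 = -3.910
Fold change = 2^(−(-3.910)) = 2^3.910 = 15.0324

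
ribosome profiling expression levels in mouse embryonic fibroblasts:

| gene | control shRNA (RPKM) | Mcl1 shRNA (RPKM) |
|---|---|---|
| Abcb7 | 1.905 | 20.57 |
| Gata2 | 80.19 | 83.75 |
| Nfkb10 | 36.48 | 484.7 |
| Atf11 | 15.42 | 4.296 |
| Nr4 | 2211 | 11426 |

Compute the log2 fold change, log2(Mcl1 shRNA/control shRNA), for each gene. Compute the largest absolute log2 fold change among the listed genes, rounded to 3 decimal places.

log2(20.57/1.905) = 3.433  (Abcb7)
log2(83.75/80.19) = 0.063  (Gata2)
log2(484.7/36.48) = 3.732  (Nfkb10)
log2(4.296/15.42) = -1.844  (Atf11)
log2(11426/2211) = 2.370  (Nr4)
The largest magnitude belongs to Nfkb10.

3.732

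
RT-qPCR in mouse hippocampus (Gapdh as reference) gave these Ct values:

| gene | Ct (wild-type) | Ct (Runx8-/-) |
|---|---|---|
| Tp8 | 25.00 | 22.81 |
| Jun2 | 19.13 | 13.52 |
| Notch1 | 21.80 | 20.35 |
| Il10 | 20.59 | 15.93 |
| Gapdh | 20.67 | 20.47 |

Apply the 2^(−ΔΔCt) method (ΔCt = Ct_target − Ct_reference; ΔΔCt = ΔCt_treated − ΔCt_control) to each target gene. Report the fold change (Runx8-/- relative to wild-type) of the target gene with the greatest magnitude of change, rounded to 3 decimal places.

Tp8: ΔΔCt = (22.81−20.47) − (25.00−20.67) = 2.34 − 4.33 = -1.99; fold change = 2^1.99 = 3.972
Jun2: ΔΔCt = (13.52−20.47) − (19.13−20.67) = -6.95 − (-1.54) = -5.41; fold change = 2^5.41 = 42.518
Notch1: ΔΔCt = (20.35−20.47) − (21.80−20.67) = -0.12 − 1.13 = -1.25; fold change = 2^1.25 = 2.378
Il10: ΔΔCt = (15.93−20.47) − (20.59−20.67) = -4.54 − (-0.08) = -4.46; fold change = 2^4.46 = 22.009
Jun2 has the largest |ΔΔCt| = 5.41.

42.518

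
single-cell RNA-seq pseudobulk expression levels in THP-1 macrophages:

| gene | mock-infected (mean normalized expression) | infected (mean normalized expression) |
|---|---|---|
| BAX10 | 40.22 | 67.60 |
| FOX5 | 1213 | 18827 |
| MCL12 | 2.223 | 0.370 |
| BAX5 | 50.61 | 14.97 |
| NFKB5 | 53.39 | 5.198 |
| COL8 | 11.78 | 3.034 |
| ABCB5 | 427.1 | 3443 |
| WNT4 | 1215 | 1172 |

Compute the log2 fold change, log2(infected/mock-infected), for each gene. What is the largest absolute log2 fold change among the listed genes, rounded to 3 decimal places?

log2(67.60/40.22) = 0.749  (BAX10)
log2(18827/1213) = 3.956  (FOX5)
log2(0.370/2.223) = -2.587  (MCL12)
log2(14.97/50.61) = -1.757  (BAX5)
log2(5.198/53.39) = -3.361  (NFKB5)
log2(3.034/11.78) = -1.957  (COL8)
log2(3443/427.1) = 3.011  (ABCB5)
log2(1172/1215) = -0.052  (WNT4)
The largest magnitude belongs to FOX5.

3.956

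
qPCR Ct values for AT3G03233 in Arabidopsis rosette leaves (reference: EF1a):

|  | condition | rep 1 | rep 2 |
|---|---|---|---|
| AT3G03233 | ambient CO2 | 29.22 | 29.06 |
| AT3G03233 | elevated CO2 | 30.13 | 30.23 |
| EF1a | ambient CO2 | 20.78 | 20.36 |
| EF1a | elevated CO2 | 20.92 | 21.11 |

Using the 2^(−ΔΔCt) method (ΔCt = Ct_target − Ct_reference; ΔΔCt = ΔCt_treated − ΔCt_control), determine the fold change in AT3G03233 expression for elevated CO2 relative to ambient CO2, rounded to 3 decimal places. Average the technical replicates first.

0.662

Mean Ct: AT3G03233 ambient CO2 29.140; AT3G03233 elevated CO2 30.180; EF1a ambient CO2 20.570; EF1a elevated CO2 21.015
ΔCt(ambient CO2) = 29.140 − 20.570 = 8.570
ΔCt(elevated CO2) = 30.180 − 21.015 = 9.165
ΔΔCt = 9.165 − 8.570 = 0.595
Fold change = 2^(−0.595) = 0.6620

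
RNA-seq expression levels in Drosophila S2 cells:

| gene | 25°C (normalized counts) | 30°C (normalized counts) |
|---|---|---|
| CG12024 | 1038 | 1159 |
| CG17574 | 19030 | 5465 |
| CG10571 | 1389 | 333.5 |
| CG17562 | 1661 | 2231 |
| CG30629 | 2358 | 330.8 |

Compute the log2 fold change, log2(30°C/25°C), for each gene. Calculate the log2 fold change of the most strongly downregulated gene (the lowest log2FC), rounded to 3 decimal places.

-2.834

log2(1159/1038) = 0.159  (CG12024)
log2(5465/19030) = -1.800  (CG17574)
log2(333.5/1389) = -2.058  (CG10571)
log2(2231/1661) = 0.426  (CG17562)
log2(330.8/2358) = -2.834  (CG30629)
CG30629 is most strongly downregulated.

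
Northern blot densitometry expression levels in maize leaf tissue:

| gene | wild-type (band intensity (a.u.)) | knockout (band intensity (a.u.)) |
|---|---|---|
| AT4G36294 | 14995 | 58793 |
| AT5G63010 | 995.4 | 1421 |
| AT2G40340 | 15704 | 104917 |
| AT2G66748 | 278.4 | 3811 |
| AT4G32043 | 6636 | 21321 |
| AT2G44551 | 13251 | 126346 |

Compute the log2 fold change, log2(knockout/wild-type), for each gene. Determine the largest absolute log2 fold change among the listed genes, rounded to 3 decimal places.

3.775

log2(58793/14995) = 1.971  (AT4G36294)
log2(1421/995.4) = 0.514  (AT5G63010)
log2(104917/15704) = 2.740  (AT2G40340)
log2(3811/278.4) = 3.775  (AT2G66748)
log2(21321/6636) = 1.684  (AT4G32043)
log2(126346/13251) = 3.253  (AT2G44551)
The largest magnitude belongs to AT2G66748.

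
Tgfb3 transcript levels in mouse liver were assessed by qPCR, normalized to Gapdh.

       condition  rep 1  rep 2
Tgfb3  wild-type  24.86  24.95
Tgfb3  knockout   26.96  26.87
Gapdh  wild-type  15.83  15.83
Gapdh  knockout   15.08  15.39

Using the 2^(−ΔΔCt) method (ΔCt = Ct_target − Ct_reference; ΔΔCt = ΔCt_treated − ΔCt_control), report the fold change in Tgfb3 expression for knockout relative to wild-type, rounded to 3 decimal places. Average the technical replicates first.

0.164

Mean Ct: Tgfb3 wild-type 24.905; Tgfb3 knockout 26.915; Gapdh wild-type 15.830; Gapdh knockout 15.235
ΔCt(wild-type) = 24.905 − 15.830 = 9.075
ΔCt(knockout) = 26.915 − 15.235 = 11.680
ΔΔCt = 11.680 − 9.075 = 2.605
Fold change = 2^(−2.605) = 0.1644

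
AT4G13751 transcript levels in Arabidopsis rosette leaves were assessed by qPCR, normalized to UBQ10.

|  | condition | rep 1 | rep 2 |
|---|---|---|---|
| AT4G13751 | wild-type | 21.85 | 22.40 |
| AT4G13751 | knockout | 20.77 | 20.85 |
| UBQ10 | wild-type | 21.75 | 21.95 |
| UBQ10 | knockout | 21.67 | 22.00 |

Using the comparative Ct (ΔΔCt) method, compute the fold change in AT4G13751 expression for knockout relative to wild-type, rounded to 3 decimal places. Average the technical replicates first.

Mean Ct: AT4G13751 wild-type 22.125; AT4G13751 knockout 20.810; UBQ10 wild-type 21.850; UBQ10 knockout 21.835
ΔCt(wild-type) = 22.125 − 21.850 = 0.275
ΔCt(knockout) = 20.810 − 21.835 = -1.025
ΔΔCt = -1.025 − 0.275 = -1.300
Fold change = 2^(−(-1.300)) = 2^1.300 = 2.4623

2.462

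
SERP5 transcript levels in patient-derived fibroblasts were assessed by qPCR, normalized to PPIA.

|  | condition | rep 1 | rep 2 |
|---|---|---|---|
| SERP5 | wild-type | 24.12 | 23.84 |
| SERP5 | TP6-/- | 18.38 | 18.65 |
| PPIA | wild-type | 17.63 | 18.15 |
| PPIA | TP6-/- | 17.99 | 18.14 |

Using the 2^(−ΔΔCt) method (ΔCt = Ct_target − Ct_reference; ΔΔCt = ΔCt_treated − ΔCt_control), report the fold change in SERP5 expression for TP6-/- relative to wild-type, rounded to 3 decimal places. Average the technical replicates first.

49.867

Mean Ct: SERP5 wild-type 23.980; SERP5 TP6-/- 18.515; PPIA wild-type 17.890; PPIA TP6-/- 18.065
ΔCt(wild-type) = 23.980 − 17.890 = 6.090
ΔCt(TP6-/-) = 18.515 − 18.065 = 0.450
ΔΔCt = 0.450 − 6.090 = -5.640
Fold change = 2^(−(-5.640)) = 2^5.640 = 49.8665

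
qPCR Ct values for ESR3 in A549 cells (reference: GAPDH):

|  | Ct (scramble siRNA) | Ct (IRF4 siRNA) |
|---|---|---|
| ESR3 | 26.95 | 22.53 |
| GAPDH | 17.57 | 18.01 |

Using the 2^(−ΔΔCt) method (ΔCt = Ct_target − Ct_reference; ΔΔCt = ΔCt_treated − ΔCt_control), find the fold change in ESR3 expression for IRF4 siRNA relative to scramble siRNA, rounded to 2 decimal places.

ΔCt(scramble siRNA) = 26.950 − 17.570 = 9.380
ΔCt(IRF4 siRNA) = 22.530 − 18.010 = 4.520
ΔΔCt = 4.520 − 9.380 = -4.860
Fold change = 2^(−(-4.860)) = 2^4.860 = 29.041

29.04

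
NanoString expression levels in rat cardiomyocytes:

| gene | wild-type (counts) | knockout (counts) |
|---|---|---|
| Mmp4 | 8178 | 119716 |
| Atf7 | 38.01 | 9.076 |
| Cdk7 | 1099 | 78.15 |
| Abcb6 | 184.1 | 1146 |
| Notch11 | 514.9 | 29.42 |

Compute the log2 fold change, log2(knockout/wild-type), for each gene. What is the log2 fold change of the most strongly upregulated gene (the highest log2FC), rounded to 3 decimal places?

log2(119716/8178) = 3.872  (Mmp4)
log2(9.076/38.01) = -2.066  (Atf7)
log2(78.15/1099) = -3.814  (Cdk7)
log2(1146/184.1) = 2.638  (Abcb6)
log2(29.42/514.9) = -4.129  (Notch11)
Mmp4 is most strongly upregulated.

3.872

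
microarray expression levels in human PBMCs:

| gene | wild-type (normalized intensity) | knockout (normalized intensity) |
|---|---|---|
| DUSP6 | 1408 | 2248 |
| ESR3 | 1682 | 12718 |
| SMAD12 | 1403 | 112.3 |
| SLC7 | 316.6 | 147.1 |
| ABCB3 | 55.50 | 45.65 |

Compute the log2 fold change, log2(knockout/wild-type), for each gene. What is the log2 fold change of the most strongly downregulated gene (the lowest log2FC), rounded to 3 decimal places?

log2(2248/1408) = 0.675  (DUSP6)
log2(12718/1682) = 2.919  (ESR3)
log2(112.3/1403) = -3.643  (SMAD12)
log2(147.1/316.6) = -1.106  (SLC7)
log2(45.65/55.50) = -0.282  (ABCB3)
SMAD12 is most strongly downregulated.

-3.643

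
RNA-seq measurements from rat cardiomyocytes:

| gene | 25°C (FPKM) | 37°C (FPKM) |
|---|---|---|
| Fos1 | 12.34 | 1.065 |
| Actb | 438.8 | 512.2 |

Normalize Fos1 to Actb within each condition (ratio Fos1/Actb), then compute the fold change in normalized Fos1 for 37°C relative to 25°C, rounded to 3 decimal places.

Fos1/Actb (25°C) = 12.34 / 438.8 = 0.028122
Fos1/Actb (37°C) = 1.065 / 512.2 = 0.0020793
Fold change = 0.0020793 / 0.028122 = 0.0739

0.074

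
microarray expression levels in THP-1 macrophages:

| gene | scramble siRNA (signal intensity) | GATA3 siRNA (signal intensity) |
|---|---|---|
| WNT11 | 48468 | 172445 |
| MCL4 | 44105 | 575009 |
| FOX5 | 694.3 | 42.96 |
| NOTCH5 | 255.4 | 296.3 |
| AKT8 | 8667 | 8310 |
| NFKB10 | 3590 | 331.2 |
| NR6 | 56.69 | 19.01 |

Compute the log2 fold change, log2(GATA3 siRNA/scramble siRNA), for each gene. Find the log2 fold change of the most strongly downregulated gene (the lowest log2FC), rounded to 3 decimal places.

log2(172445/48468) = 1.831  (WNT11)
log2(575009/44105) = 3.705  (MCL4)
log2(42.96/694.3) = -4.014  (FOX5)
log2(296.3/255.4) = 0.214  (NOTCH5)
log2(8310/8667) = -0.061  (AKT8)
log2(331.2/3590) = -3.438  (NFKB10)
log2(19.01/56.69) = -1.576  (NR6)
FOX5 is most strongly downregulated.

-4.014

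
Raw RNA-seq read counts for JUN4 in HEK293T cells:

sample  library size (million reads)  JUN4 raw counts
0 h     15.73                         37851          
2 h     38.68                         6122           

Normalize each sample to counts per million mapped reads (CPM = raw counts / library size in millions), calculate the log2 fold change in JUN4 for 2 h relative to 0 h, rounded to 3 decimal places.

CPM(0 h) = 37851 / 15.73 = 2406.2937
CPM(2 h) = 6122 / 38.68 = 158.2730
Fold change = 158.2730 / 2406.2937 = 0.06577
log2(0.06577) = -3.9263

-3.926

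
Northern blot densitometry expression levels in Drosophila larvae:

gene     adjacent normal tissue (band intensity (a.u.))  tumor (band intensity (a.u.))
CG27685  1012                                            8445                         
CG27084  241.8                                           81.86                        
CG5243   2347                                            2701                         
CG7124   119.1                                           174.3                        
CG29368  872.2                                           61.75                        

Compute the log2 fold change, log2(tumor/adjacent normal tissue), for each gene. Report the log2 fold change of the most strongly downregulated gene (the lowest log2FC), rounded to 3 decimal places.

-3.820

log2(8445/1012) = 3.061  (CG27685)
log2(81.86/241.8) = -1.563  (CG27084)
log2(2701/2347) = 0.203  (CG5243)
log2(174.3/119.1) = 0.549  (CG7124)
log2(61.75/872.2) = -3.820  (CG29368)
CG29368 is most strongly downregulated.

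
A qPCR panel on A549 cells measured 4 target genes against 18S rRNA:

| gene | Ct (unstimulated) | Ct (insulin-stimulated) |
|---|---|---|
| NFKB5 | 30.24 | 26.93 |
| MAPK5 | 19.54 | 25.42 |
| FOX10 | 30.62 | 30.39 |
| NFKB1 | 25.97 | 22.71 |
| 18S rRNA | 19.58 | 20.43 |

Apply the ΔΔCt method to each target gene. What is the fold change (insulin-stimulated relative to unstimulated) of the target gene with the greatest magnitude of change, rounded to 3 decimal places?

NFKB5: ΔΔCt = (26.93−20.43) − (30.24−19.58) = 6.50 − 10.66 = -4.16; fold change = 2^4.16 = 17.877
MAPK5: ΔΔCt = (25.42−20.43) − (19.54−19.58) = 4.99 − (-0.04) = 5.03; fold change = 2^-5.03 = 0.031
FOX10: ΔΔCt = (30.39−20.43) − (30.62−19.58) = 9.96 − 11.04 = -1.08; fold change = 2^1.08 = 2.114
NFKB1: ΔΔCt = (22.71−20.43) − (25.97−19.58) = 2.28 − 6.39 = -4.11; fold change = 2^4.11 = 17.268
MAPK5 has the largest |ΔΔCt| = 5.03.

0.031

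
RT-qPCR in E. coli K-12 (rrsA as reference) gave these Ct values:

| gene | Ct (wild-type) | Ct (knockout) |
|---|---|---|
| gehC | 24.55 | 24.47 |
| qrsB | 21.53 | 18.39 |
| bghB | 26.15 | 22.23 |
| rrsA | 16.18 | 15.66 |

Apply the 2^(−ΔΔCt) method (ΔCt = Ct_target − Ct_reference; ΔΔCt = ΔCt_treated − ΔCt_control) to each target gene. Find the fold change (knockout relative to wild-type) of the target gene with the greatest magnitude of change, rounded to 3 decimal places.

gehC: ΔΔCt = (24.47−15.66) − (24.55−16.18) = 8.81 − 8.37 = 0.44; fold change = 2^-0.44 = 0.737
qrsB: ΔΔCt = (18.39−15.66) − (21.53−16.18) = 2.73 − 5.35 = -2.62; fold change = 2^2.62 = 6.148
bghB: ΔΔCt = (22.23−15.66) − (26.15−16.18) = 6.57 − 9.97 = -3.40; fold change = 2^3.40 = 10.556
bghB has the largest |ΔΔCt| = 3.40.

10.556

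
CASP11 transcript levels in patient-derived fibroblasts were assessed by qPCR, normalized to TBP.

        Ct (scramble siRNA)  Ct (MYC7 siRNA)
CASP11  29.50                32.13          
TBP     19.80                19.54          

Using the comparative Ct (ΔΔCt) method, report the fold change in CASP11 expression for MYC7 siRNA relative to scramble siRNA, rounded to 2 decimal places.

0.13

ΔCt(scramble siRNA) = 29.500 − 19.800 = 9.700
ΔCt(MYC7 siRNA) = 32.130 − 19.540 = 12.590
ΔΔCt = 12.590 − 9.700 = 2.890
Fold change = 2^(−2.890) = 0.135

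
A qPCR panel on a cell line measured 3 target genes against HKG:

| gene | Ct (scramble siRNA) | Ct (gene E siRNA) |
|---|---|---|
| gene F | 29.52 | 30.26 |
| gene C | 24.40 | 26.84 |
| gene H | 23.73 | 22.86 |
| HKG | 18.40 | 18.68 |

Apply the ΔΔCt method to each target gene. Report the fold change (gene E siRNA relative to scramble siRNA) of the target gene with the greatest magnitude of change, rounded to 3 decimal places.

0.224

gene F: ΔΔCt = (30.26−18.68) − (29.52−18.40) = 11.58 − 11.12 = 0.46; fold change = 2^-0.46 = 0.727
gene C: ΔΔCt = (26.84−18.68) − (24.40−18.40) = 8.16 − 6.00 = 2.16; fold change = 2^-2.16 = 0.224
gene H: ΔΔCt = (22.86−18.68) − (23.73−18.40) = 4.18 − 5.33 = -1.15; fold change = 2^1.15 = 2.219
gene C has the largest |ΔΔCt| = 2.16.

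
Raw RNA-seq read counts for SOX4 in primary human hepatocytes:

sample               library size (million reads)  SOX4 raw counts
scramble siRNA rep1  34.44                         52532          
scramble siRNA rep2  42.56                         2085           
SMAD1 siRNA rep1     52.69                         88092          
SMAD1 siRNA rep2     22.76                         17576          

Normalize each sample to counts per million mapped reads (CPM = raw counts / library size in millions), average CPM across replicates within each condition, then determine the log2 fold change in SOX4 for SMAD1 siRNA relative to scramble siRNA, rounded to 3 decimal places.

0.635

CPM(scramble siRNA rep1) = 52532 / 34.44 = 1525.3194
CPM(scramble siRNA rep2) = 2085 / 42.56 = 48.9897
CPM(SMAD1 siRNA rep1) = 88092 / 52.69 = 1671.8922
CPM(SMAD1 siRNA rep2) = 17576 / 22.76 = 772.2320
mean CPM(scramble siRNA) = 787.1545; mean CPM(SMAD1 siRNA) = 1222.0621
Fold change = 1222.0621 / 787.1545 = 1.55251
log2(1.55251) = 0.6346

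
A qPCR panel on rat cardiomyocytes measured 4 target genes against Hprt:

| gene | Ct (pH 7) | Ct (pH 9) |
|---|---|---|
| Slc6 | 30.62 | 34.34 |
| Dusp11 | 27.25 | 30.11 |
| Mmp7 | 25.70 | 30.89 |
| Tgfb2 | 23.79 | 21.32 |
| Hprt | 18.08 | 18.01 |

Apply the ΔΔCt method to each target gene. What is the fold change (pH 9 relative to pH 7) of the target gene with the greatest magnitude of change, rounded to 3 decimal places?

0.026

Slc6: ΔΔCt = (34.34−18.01) − (30.62−18.08) = 16.33 − 12.54 = 3.79; fold change = 2^-3.79 = 0.072
Dusp11: ΔΔCt = (30.11−18.01) − (27.25−18.08) = 12.10 − 9.17 = 2.93; fold change = 2^-2.93 = 0.131
Mmp7: ΔΔCt = (30.89−18.01) − (25.70−18.08) = 12.88 − 7.62 = 5.26; fold change = 2^-5.26 = 0.026
Tgfb2: ΔΔCt = (21.32−18.01) − (23.79−18.08) = 3.31 − 5.71 = -2.40; fold change = 2^2.40 = 5.278
Mmp7 has the largest |ΔΔCt| = 5.26.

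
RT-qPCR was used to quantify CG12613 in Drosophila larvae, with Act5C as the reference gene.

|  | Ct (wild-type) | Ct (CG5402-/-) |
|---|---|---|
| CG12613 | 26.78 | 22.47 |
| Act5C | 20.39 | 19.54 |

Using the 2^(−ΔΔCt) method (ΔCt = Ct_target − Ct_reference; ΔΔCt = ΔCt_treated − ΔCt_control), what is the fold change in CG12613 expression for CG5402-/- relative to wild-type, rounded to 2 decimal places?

ΔCt(wild-type) = 26.780 − 20.390 = 6.390
ΔCt(CG5402-/-) = 22.470 − 19.540 = 2.930
ΔΔCt = 2.930 − 6.390 = -3.460
Fold change = 2^(−(-3.460)) = 2^3.460 = 11.004

11.00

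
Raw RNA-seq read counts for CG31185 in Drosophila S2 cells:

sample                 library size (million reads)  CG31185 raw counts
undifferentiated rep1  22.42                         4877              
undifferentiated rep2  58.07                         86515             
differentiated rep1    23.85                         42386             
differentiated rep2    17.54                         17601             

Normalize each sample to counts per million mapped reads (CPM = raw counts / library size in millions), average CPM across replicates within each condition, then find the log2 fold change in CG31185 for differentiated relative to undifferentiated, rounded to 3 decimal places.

0.704

CPM(undifferentiated rep1) = 4877 / 22.42 = 217.5290
CPM(undifferentiated rep2) = 86515 / 58.07 = 1489.8398
CPM(differentiated rep1) = 42386 / 23.85 = 1777.1908
CPM(differentiated rep2) = 17601 / 17.54 = 1003.4778
mean CPM(undifferentiated) = 853.6844; mean CPM(differentiated) = 1390.3343
Fold change = 1390.3343 / 853.6844 = 1.62863
log2(1.62863) = 0.7037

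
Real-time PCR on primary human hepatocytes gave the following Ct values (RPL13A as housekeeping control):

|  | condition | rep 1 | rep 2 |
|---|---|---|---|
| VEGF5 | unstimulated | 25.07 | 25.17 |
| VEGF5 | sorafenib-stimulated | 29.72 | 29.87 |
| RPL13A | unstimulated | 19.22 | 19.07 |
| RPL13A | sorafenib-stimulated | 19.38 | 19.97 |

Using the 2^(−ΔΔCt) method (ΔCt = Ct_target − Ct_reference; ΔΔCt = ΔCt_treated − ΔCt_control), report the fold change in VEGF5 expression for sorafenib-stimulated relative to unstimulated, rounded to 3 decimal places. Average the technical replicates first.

Mean Ct: VEGF5 unstimulated 25.120; VEGF5 sorafenib-stimulated 29.795; RPL13A unstimulated 19.145; RPL13A sorafenib-stimulated 19.675
ΔCt(unstimulated) = 25.120 − 19.145 = 5.975
ΔCt(sorafenib-stimulated) = 29.795 − 19.675 = 10.120
ΔΔCt = 10.120 − 5.975 = 4.145
Fold change = 2^(−4.145) = 0.0565

0.057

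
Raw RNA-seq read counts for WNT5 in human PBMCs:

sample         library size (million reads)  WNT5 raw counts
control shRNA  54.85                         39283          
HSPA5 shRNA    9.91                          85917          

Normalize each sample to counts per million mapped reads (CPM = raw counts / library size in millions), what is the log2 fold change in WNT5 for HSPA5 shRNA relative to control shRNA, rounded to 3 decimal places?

CPM(control shRNA) = 39283 / 54.85 = 716.1896
CPM(HSPA5 shRNA) = 85917 / 9.91 = 8669.7275
Fold change = 8669.7275 / 716.1896 = 12.10535
log2(12.10535) = 3.5976

3.598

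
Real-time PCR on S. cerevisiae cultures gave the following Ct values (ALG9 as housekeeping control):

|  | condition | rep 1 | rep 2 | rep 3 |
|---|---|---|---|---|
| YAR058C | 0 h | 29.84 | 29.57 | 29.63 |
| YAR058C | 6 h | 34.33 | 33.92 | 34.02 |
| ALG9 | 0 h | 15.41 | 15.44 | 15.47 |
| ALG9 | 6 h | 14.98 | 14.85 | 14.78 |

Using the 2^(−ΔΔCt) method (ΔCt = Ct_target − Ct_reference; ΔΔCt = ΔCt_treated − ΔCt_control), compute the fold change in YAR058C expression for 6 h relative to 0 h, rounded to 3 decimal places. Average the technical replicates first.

Mean Ct: YAR058C 0 h 29.680; YAR058C 6 h 34.090; ALG9 0 h 15.440; ALG9 6 h 14.870
ΔCt(0 h) = 29.680 − 15.440 = 14.240
ΔCt(6 h) = 34.090 − 14.870 = 19.220
ΔΔCt = 19.220 − 14.240 = 4.980
Fold change = 2^(−4.980) = 0.0317

0.032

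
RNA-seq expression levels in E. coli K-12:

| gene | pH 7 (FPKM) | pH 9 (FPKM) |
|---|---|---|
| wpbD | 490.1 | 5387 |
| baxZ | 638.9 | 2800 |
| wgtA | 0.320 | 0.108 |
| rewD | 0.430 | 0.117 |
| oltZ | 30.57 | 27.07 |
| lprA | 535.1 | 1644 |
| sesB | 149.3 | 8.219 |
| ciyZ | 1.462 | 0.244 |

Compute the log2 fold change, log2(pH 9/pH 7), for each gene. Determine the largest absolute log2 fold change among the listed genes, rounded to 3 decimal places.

4.183

log2(5387/490.1) = 3.458  (wpbD)
log2(2800/638.9) = 2.132  (baxZ)
log2(0.108/0.320) = -1.567  (wgtA)
log2(0.117/0.430) = -1.878  (rewD)
log2(27.07/30.57) = -0.175  (oltZ)
log2(1644/535.1) = 1.619  (lprA)
log2(8.219/149.3) = -4.183  (sesB)
log2(0.244/1.462) = -2.583  (ciyZ)
The largest magnitude belongs to sesB.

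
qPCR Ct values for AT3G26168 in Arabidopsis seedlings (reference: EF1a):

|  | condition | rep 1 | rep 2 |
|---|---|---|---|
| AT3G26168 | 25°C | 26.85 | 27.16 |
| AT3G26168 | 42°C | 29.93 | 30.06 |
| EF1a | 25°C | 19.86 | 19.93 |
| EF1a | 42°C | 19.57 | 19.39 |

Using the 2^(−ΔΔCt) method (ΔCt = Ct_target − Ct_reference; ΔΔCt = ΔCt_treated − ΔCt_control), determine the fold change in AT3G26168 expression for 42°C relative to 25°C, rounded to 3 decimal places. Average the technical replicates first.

0.094

Mean Ct: AT3G26168 25°C 27.005; AT3G26168 42°C 29.995; EF1a 25°C 19.895; EF1a 42°C 19.480
ΔCt(25°C) = 27.005 − 19.895 = 7.110
ΔCt(42°C) = 29.995 − 19.480 = 10.515
ΔΔCt = 10.515 − 7.110 = 3.405
Fold change = 2^(−3.405) = 0.0944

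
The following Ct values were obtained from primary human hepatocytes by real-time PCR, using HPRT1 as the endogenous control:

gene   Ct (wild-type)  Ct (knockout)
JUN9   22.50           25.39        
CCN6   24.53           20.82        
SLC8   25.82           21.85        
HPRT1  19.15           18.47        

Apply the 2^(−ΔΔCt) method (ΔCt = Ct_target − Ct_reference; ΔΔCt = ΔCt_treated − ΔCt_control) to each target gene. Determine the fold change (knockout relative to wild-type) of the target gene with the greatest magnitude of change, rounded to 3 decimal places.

0.084

JUN9: ΔΔCt = (25.39−18.47) − (22.50−19.15) = 6.92 − 3.35 = 3.57; fold change = 2^-3.57 = 0.084
CCN6: ΔΔCt = (20.82−18.47) − (24.53−19.15) = 2.35 − 5.38 = -3.03; fold change = 2^3.03 = 8.168
SLC8: ΔΔCt = (21.85−18.47) − (25.82−19.15) = 3.38 − 6.67 = -3.29; fold change = 2^3.29 = 9.781
JUN9 has the largest |ΔΔCt| = 3.57.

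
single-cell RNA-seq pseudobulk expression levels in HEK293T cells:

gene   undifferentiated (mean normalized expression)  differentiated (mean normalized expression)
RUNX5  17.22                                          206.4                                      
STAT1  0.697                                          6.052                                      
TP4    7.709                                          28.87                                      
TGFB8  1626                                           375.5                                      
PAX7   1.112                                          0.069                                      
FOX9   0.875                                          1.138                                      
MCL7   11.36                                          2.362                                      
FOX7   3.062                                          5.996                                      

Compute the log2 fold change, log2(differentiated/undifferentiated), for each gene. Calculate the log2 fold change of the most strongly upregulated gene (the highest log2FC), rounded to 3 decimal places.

log2(206.4/17.22) = 3.583  (RUNX5)
log2(6.052/0.697) = 3.118  (STAT1)
log2(28.87/7.709) = 1.905  (TP4)
log2(375.5/1626) = -2.114  (TGFB8)
log2(0.069/1.112) = -4.010  (PAX7)
log2(1.138/0.875) = 0.379  (FOX9)
log2(2.362/11.36) = -2.266  (MCL7)
log2(5.996/3.062) = 0.970  (FOX7)
RUNX5 is most strongly upregulated.

3.583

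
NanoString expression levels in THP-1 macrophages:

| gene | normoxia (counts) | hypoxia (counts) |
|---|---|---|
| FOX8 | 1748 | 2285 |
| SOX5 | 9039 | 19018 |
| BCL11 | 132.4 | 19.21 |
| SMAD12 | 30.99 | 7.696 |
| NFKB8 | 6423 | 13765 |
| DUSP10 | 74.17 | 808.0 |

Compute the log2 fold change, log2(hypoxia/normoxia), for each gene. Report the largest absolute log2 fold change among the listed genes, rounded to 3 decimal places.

3.445

log2(2285/1748) = 0.386  (FOX8)
log2(19018/9039) = 1.073  (SOX5)
log2(19.21/132.4) = -2.785  (BCL11)
log2(7.696/30.99) = -2.010  (SMAD12)
log2(13765/6423) = 1.100  (NFKB8)
log2(808.0/74.17) = 3.445  (DUSP10)
The largest magnitude belongs to DUSP10.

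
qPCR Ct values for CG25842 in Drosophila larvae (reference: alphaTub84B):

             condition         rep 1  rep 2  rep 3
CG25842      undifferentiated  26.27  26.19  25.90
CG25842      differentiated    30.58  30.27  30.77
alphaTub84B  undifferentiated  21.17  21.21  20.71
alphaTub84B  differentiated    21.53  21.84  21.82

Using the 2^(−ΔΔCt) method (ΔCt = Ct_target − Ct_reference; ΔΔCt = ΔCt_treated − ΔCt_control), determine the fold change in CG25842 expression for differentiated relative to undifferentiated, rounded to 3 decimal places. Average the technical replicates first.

0.076

Mean Ct: CG25842 undifferentiated 26.120; CG25842 differentiated 30.540; alphaTub84B undifferentiated 21.030; alphaTub84B differentiated 21.730
ΔCt(undifferentiated) = 26.120 − 21.030 = 5.090
ΔCt(differentiated) = 30.540 − 21.730 = 8.810
ΔΔCt = 8.810 − 5.090 = 3.720
Fold change = 2^(−3.720) = 0.0759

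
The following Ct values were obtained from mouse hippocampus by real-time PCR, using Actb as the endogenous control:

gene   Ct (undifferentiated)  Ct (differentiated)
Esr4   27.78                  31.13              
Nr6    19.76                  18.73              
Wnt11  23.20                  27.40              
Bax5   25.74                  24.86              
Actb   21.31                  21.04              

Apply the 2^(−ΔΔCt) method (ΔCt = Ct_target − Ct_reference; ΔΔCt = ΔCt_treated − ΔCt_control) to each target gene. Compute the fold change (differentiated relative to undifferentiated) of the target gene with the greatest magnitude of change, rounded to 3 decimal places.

0.045

Esr4: ΔΔCt = (31.13−21.04) − (27.78−21.31) = 10.09 − 6.47 = 3.62; fold change = 2^-3.62 = 0.081
Nr6: ΔΔCt = (18.73−21.04) − (19.76−21.31) = -2.31 − (-1.55) = -0.76; fold change = 2^0.76 = 1.693
Wnt11: ΔΔCt = (27.40−21.04) − (23.20−21.31) = 6.36 − 1.89 = 4.47; fold change = 2^-4.47 = 0.045
Bax5: ΔΔCt = (24.86−21.04) − (25.74−21.31) = 3.82 − 4.43 = -0.61; fold change = 2^0.61 = 1.526
Wnt11 has the largest |ΔΔCt| = 4.47.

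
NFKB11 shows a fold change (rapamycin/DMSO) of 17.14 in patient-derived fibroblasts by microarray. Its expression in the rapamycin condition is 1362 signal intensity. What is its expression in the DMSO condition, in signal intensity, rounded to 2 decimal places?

DMSO expression = 1362 / 17.14 = 79.46

79.46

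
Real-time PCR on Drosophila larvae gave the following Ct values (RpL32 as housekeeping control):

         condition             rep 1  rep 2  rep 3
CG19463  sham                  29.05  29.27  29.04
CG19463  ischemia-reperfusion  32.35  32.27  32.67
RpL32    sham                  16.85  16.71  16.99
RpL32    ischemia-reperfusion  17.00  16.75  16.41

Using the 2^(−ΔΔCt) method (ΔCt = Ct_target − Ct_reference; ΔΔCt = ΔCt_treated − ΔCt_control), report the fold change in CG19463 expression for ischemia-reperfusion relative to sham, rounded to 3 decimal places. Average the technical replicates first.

0.092

Mean Ct: CG19463 sham 29.120; CG19463 ischemia-reperfusion 32.430; RpL32 sham 16.850; RpL32 ischemia-reperfusion 16.720
ΔCt(sham) = 29.120 − 16.850 = 12.270
ΔCt(ischemia-reperfusion) = 32.430 − 16.720 = 15.710
ΔΔCt = 15.710 − 12.270 = 3.440
Fold change = 2^(−3.440) = 0.0921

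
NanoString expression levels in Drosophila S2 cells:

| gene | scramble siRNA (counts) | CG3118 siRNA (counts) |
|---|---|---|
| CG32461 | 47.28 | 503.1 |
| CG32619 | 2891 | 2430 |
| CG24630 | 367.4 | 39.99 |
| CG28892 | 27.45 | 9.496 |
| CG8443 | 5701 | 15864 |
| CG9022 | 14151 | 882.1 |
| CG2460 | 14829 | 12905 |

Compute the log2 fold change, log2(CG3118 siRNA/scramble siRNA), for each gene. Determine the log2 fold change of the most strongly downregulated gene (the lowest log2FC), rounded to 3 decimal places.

-4.004

log2(503.1/47.28) = 3.412  (CG32461)
log2(2430/2891) = -0.251  (CG32619)
log2(39.99/367.4) = -3.200  (CG24630)
log2(9.496/27.45) = -1.531  (CG28892)
log2(15864/5701) = 1.476  (CG8443)
log2(882.1/14151) = -4.004  (CG9022)
log2(12905/14829) = -0.200  (CG2460)
CG9022 is most strongly downregulated.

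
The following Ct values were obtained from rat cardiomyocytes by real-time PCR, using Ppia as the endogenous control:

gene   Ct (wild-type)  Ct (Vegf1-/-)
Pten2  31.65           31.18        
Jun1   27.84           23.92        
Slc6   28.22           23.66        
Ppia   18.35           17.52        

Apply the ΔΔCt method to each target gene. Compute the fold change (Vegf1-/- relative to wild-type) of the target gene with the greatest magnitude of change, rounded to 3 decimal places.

Pten2: ΔΔCt = (31.18−17.52) − (31.65−18.35) = 13.66 − 13.30 = 0.36; fold change = 2^-0.36 = 0.779
Jun1: ΔΔCt = (23.92−17.52) − (27.84−18.35) = 6.40 − 9.49 = -3.09; fold change = 2^3.09 = 8.515
Slc6: ΔΔCt = (23.66−17.52) − (28.22−18.35) = 6.14 − 9.87 = -3.73; fold change = 2^3.73 = 13.269
Slc6 has the largest |ΔΔCt| = 3.73.

13.269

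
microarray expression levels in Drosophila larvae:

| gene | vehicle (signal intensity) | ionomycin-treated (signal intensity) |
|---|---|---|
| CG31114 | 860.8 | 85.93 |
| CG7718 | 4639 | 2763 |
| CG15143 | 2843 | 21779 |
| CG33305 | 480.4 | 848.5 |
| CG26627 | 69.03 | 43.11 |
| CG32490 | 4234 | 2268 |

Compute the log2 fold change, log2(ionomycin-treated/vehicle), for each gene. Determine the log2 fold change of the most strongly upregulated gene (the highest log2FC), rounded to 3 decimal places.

log2(85.93/860.8) = -3.324  (CG31114)
log2(2763/4639) = -0.748  (CG7718)
log2(21779/2843) = 2.937  (CG15143)
log2(848.5/480.4) = 0.821  (CG33305)
log2(43.11/69.03) = -0.679  (CG26627)
log2(2268/4234) = -0.901  (CG32490)
CG15143 is most strongly upregulated.

2.937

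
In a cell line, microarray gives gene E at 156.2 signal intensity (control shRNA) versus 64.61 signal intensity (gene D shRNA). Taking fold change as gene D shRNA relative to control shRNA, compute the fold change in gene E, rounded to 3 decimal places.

Fold change = 64.61 / 156.2 = 0.4136
gene E is downregulated.

0.414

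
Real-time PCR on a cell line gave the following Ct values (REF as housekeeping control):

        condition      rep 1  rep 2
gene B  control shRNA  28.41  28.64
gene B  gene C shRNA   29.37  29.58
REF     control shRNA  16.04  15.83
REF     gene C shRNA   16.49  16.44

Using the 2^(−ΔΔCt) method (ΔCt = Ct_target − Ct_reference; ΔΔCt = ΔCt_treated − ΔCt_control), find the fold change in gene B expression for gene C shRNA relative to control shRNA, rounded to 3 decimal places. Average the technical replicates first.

Mean Ct: gene B control shRNA 28.525; gene B gene C shRNA 29.475; REF control shRNA 15.935; REF gene C shRNA 16.465
ΔCt(control shRNA) = 28.525 − 15.935 = 12.590
ΔCt(gene C shRNA) = 29.475 − 16.465 = 13.010
ΔΔCt = 13.010 − 12.590 = 0.420
Fold change = 2^(−0.420) = 0.7474

0.747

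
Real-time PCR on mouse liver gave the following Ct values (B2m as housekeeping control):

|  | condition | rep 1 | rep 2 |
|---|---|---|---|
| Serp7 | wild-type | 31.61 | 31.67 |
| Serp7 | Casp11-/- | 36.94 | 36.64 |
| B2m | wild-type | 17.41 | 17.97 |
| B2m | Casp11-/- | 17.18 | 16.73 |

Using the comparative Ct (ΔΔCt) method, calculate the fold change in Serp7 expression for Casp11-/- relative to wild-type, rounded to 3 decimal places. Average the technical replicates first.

Mean Ct: Serp7 wild-type 31.640; Serp7 Casp11-/- 36.790; B2m wild-type 17.690; B2m Casp11-/- 16.955
ΔCt(wild-type) = 31.640 − 17.690 = 13.950
ΔCt(Casp11-/-) = 36.790 − 16.955 = 19.835
ΔΔCt = 19.835 − 13.950 = 5.885
Fold change = 2^(−5.885) = 0.0169

0.017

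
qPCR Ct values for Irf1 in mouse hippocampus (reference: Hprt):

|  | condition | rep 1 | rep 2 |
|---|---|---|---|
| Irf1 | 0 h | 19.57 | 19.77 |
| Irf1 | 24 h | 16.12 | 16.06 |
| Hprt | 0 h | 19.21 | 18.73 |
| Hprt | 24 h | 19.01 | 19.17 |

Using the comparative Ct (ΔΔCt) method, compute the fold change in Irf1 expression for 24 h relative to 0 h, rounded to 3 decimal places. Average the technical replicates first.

Mean Ct: Irf1 0 h 19.670; Irf1 24 h 16.090; Hprt 0 h 18.970; Hprt 24 h 19.090
ΔCt(0 h) = 19.670 − 18.970 = 0.700
ΔCt(24 h) = 16.090 − 19.090 = -3.000
ΔΔCt = -3.000 − 0.700 = -3.700
Fold change = 2^(−(-3.700)) = 2^3.700 = 12.9960

12.996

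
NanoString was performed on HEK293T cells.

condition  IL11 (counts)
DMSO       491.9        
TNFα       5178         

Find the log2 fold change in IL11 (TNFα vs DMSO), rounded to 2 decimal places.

3.40

Fold change = 5178 / 491.9 = 10.5265
log2(10.5265) = 3.396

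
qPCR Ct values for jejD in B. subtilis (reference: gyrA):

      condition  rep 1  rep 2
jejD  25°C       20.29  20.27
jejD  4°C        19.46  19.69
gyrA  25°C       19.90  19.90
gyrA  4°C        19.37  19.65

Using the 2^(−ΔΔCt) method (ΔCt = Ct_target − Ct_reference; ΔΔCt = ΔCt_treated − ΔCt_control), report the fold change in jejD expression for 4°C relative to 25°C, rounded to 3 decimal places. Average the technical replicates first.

1.244

Mean Ct: jejD 25°C 20.280; jejD 4°C 19.575; gyrA 25°C 19.900; gyrA 4°C 19.510
ΔCt(25°C) = 20.280 − 19.900 = 0.380
ΔCt(4°C) = 19.575 − 19.510 = 0.065
ΔΔCt = 0.065 − 0.380 = -0.315
Fold change = 2^(−(-0.315)) = 2^0.315 = 1.2440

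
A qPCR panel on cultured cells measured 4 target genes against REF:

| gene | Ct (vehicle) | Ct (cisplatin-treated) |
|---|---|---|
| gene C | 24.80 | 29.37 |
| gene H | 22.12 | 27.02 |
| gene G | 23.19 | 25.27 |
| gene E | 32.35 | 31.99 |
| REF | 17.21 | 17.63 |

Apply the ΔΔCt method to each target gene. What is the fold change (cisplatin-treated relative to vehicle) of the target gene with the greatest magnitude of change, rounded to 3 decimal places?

gene C: ΔΔCt = (29.37−17.63) − (24.80−17.21) = 11.74 − 7.59 = 4.15; fold change = 2^-4.15 = 0.056
gene H: ΔΔCt = (27.02−17.63) − (22.12−17.21) = 9.39 − 4.91 = 4.48; fold change = 2^-4.48 = 0.045
gene G: ΔΔCt = (25.27−17.63) − (23.19−17.21) = 7.64 − 5.98 = 1.66; fold change = 2^-1.66 = 0.316
gene E: ΔΔCt = (31.99−17.63) − (32.35−17.21) = 14.36 − 15.14 = -0.78; fold change = 2^0.78 = 1.717
gene H has the largest |ΔΔCt| = 4.48.

0.045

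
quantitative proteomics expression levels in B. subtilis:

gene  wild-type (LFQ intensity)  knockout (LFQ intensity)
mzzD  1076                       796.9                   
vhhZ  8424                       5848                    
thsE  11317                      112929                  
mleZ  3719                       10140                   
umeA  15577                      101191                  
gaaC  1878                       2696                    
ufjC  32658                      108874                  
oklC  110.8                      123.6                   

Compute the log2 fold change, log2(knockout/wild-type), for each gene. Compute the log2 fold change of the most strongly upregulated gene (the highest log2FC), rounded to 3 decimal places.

log2(796.9/1076) = -0.433  (mzzD)
log2(5848/8424) = -0.527  (vhhZ)
log2(112929/11317) = 3.319  (thsE)
log2(10140/3719) = 1.447  (mleZ)
log2(101191/15577) = 2.700  (umeA)
log2(2696/1878) = 0.522  (gaaC)
log2(108874/32658) = 1.737  (ufjC)
log2(123.6/110.8) = 0.158  (oklC)
thsE is most strongly upregulated.

3.319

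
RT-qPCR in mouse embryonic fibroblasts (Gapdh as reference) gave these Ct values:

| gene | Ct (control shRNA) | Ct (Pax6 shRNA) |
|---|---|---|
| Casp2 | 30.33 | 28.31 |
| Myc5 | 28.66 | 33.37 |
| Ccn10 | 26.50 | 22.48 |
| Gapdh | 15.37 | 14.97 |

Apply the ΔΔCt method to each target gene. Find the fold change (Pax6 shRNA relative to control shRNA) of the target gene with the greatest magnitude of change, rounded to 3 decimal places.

Casp2: ΔΔCt = (28.31−14.97) − (30.33−15.37) = 13.34 − 14.96 = -1.62; fold change = 2^1.62 = 3.074
Myc5: ΔΔCt = (33.37−14.97) − (28.66−15.37) = 18.40 − 13.29 = 5.11; fold change = 2^-5.11 = 0.029
Ccn10: ΔΔCt = (22.48−14.97) − (26.50−15.37) = 7.51 − 11.13 = -3.62; fold change = 2^3.62 = 12.295
Myc5 has the largest |ΔΔCt| = 5.11.

0.029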